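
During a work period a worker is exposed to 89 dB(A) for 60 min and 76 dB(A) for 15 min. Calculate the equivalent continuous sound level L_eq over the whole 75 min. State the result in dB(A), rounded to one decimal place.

88.1 dB(A)

L_eq = 10·log₁₀[(1/T)·Σ tᵢ·10^(Lᵢ/10)] with T = 75 min.
Σ tᵢ·10^(Lᵢ/10) = 60·10^(89/10) + 15·10^(76/10) = 4.826e+10.
L_eq = 10·log₁₀(4.826e+10/75) = 88.08 dB(A).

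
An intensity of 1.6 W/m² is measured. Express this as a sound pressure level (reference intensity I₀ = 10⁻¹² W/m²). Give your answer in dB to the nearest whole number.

I/I₀ = 1.6/10⁻¹² = 1.6×10^12, and L = 10·log₁₀(I/I₀).
L = 10·(0.2041 + 12) = 122.04 dB.

122 dB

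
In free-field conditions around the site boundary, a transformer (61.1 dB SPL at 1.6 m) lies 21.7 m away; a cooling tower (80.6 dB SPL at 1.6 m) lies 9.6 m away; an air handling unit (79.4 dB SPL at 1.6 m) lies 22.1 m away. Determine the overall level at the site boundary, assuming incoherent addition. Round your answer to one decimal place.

65.6 dB SPL

Propagate each source to the receiver with L = L_ref − 20·log₁₀(r/r_ref), then add intensities.
transformer: 61.1 − 20·log₁₀(21.7/1.6) = 61.1 − 22.65 = 38.45 dB SPL.
cooling tower: 80.6 − 20·log₁₀(9.6/1.6) = 80.6 − 15.56 = 65.04 dB SPL.
air handling unit: 79.4 − 20·log₁₀(22.1/1.6) = 79.4 − 22.81 = 56.59 dB SPL.
Σ 10^(L/10) = 3.653e+06 → L_total = 10·log₁₀(3.653e+06) = 65.63 dB SPL.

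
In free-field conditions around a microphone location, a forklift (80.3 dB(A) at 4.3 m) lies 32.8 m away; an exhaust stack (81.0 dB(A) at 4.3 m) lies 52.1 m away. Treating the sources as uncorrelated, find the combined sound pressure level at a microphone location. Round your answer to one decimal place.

First find each source's level at the receiver (point-source: −20·log₁₀(r/r_ref)), then combine on an intensity basis.
forklift: 80.3 − 20·log₁₀(32.8/4.3) = 80.3 − 17.65 = 62.65 dB(A).
exhaust stack: 81.0 − 20·log₁₀(52.1/4.3) = 81.0 − 21.67 = 59.33 dB(A).
Σ 10^(L/10) = 2.699e+06 → L_total = 10·log₁₀(2.699e+06) = 64.31 dB(A).

64.3 dB(A)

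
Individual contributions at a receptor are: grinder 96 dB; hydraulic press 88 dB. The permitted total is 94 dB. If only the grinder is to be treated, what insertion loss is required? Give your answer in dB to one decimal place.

Fixed contribution from the other source: Σ 10^(L/10) = 10^(88/10) = 6.310e+08 (88.00 dB).
To meet 94 dB overall, the treated grinder may contribute at most 10^(94/10) − 6.310e+08 = 1.881e+09, i.e. 92.74 dB.
Required insertion loss = 96 − 92.74 = 3.26 dB.

3.3 dB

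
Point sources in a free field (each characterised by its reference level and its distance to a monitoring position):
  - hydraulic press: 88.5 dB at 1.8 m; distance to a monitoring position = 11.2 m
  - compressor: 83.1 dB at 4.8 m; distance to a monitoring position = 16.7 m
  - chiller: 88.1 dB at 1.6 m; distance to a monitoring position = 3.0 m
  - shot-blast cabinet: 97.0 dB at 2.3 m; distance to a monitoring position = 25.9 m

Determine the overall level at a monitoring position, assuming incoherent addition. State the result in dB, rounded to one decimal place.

Propagate each source to the receiver with L = L_ref − 20·log₁₀(r/r_ref), then add intensities.
hydraulic press: 88.5 − 20·log₁₀(11.2/1.8) = 88.5 − 15.88 = 72.62 dB.
compressor: 83.1 − 20·log₁₀(16.7/4.8) = 83.1 − 10.83 = 72.27 dB.
chiller: 88.1 − 20·log₁₀(3.0/1.6) = 88.1 − 5.46 = 82.64 dB.
shot-blast cabinet: 97.0 − 20·log₁₀(25.9/2.3) = 97.0 − 21.03 = 75.97 dB.
Σ 10^(L/10) = 2.583e+08 → L_total = 10·log₁₀(2.583e+08) = 84.12 dB.

84.1 dB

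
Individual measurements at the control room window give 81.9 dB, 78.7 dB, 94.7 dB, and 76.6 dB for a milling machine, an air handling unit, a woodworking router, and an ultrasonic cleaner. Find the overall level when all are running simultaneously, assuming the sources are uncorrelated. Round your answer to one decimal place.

For uncorrelated sources the intensities add, so convert each level to linear form, sum, and take 10·log₁₀ of the total.
Σ 10^(L/10) = 10^(81.9/10) + 10^(78.7/10) + 10^(94.7/10) + 10^(76.6/10) = 3.226e+09.
L_total = 10·log₁₀(3.226e+09) = 95.09 dB.

95.1 dB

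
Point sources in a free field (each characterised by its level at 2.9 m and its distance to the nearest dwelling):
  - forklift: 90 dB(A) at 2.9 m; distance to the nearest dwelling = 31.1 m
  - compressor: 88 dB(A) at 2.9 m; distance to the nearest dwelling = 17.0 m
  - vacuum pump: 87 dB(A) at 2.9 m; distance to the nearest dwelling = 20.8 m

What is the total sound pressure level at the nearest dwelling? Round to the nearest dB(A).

76 dB(A)

First find each source's level at the receiver (point-source: −20·log₁₀(r/r_ref)), then combine on an intensity basis.
forklift: 90 − 20·log₁₀(31.1/2.9) = 90 − 20.61 = 69.39 dB(A).
compressor: 88 − 20·log₁₀(17.0/2.9) = 88 − 15.36 = 72.64 dB(A).
vacuum pump: 87 − 20·log₁₀(20.8/2.9) = 87 − 17.11 = 69.89 dB(A).
Σ 10^(L/10) = 3.680e+07 → L_total = 10·log₁₀(3.680e+07) = 75.66 dB(A).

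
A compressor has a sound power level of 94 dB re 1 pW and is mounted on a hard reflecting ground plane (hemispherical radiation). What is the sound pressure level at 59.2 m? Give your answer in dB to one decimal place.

L_p = L_w − 10·log₁₀(2π·r²) with r = 59.2 m.
2π·r² = 2.202e+04 m², 10·log₁₀ of that is 43.428 dB.
L_p = 94 − 43.428 = 50.57 dB.

50.6 dB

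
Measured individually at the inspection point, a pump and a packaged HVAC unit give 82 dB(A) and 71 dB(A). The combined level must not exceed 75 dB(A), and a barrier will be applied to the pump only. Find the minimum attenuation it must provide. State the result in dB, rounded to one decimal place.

Everything except the pump sums to 10^(71/10) = 1.259e+07 in linear terms, 71.00 dB(A).
The limit corresponds to 10^(75/10) = 3.162e+07; subtracting the fixed part leaves 1.903e+07 for the pump, i.e. 72.80 dB(A).
Required insertion loss = 82 − 72.80 = 9.20 dB.

9.2 dB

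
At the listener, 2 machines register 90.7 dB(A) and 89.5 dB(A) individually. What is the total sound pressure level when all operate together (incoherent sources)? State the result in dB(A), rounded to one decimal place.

Incoherent sources combine by intensity addition: L_total = 10·log₁₀(Σ 10^(L_i/10)).
Σ 10^(L/10) = 10^(90.7/10) + 10^(89.5/10) = 2.066e+09.
L_total = 10·log₁₀(2.066e+09) = 93.15 dB(A).

93.2 dB(A)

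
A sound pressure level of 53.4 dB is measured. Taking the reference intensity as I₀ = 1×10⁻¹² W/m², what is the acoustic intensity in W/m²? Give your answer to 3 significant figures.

I = I₀·10^(L/10) = 10⁻¹² × 10^(53.4/10) = 10^(-6.660).

2.19e-07 W/m²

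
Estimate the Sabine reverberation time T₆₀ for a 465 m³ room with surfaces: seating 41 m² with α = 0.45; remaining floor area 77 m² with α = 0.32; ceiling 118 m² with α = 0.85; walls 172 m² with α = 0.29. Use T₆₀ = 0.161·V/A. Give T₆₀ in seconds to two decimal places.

Total absorption A = 41·0.45 + 77·0.32 + 118·0.85 + 172·0.29 = 193.27 m² sabins.
T₆₀ = 0.161 × 465 / 193.27 = 0.387 s.

0.39 s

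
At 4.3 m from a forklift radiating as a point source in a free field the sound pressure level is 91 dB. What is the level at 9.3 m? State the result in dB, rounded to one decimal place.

For a point source, L₂ = L₁ − 20·log₁₀(r₂/r₁).
L₂ = 91 − 20·log₁₀(9.3/4.3) = 91 − 6.700 = 84.30 dB.

84.3 dB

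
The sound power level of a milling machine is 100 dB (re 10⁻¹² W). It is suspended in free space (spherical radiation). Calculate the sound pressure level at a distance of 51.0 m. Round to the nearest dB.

The power spreads over a sphere of area 4π·r², so L_p = L_w − 10·log₁₀(4π·r²).
4π·r² = 3.269e+04 m², 10·log₁₀ of that is 45.144 dB.
L_p = 100 − 45.144 = 54.86 dB.

55 dB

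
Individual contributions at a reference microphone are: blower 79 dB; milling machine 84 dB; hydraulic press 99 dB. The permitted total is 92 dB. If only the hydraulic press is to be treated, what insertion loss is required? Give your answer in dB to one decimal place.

8.0 dB

Everything except the hydraulic press sums to 10^(79/10) + 10^(84/10) = 3.306e+08 in linear terms, 85.19 dB.
The limit corresponds to 10^(92/10) = 1.585e+09; subtracting the fixed part leaves 1.254e+09 for the hydraulic press, i.e. 90.98 dB.
Required insertion loss = 99 − 90.98 = 8.02 dB.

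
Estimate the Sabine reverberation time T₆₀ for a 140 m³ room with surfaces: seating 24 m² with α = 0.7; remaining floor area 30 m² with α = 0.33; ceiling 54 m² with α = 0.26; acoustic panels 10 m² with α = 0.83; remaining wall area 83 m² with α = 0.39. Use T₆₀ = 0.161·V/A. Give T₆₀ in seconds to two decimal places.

0.28 s

Summing Sᵢαᵢ: 24·0.7 + 30·0.33 + 54·0.26 + 10·0.83 + 83·0.39 = 81.41 m².
T₆₀ = 0.161·V/A = 0.161·140/81.41 = 0.277 s.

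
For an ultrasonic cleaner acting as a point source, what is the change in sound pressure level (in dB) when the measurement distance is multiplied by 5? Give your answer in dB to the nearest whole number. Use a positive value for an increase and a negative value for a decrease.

A point source loses 6 dB per doubling of distance; generally ΔL = −20·log₁₀(r₂/r₁).
ΔL = −20·log₁₀(5) = -13.98 dB.

-14 dB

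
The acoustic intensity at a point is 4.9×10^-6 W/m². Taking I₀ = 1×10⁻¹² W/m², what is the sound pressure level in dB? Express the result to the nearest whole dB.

I/I₀ = 4.9×10^-6/10⁻¹² = 4.9×10^6, and L = 10·log₁₀(I/I₀).
L = 10·(0.6902 + 6) = 66.90 dB.

67 dB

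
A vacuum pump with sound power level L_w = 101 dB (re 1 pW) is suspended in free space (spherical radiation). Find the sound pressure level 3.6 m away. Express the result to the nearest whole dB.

79 dB

L_p = L_w − 10·log₁₀(4π·r²) with r = 3.6 m.
4π·r² = 162.9 m², 10·log₁₀ of that is 22.118 dB.
L_p = 101 − 22.118 = 78.88 dB.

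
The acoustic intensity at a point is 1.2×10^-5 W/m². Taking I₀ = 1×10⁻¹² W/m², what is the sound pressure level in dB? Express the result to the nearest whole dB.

L = 10·log₁₀(I/I₀) = 10·log₁₀(1.2×10^-5/10⁻¹²) = 10·log₁₀(1.2×10^7).
L = 10·(0.0792 + 7) = 70.79 dB.

71 dB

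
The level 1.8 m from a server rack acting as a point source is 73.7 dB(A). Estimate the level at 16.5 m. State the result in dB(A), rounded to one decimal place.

54.5 dB(A)

Spherical spreading from a point source gives a 20·log₁₀(r₂/r₁) drop.
L₂ = 73.7 − 20·log₁₀(16.5/1.8) = 73.7 − 19.244 = 54.46 dB(A).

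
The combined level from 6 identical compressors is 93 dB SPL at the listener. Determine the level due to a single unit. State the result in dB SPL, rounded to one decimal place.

Dividing the total intensity by 6 lowers the level by 10·log₁₀ 6 = 7.782 dB: L₁ = 93 − 7.782.

85.2 dB SPL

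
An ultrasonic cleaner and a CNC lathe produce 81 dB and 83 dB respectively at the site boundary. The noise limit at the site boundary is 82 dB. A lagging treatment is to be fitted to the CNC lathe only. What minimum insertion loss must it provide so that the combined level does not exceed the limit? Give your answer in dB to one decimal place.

7.9 dB

Fixed contribution from the other source: Σ 10^(L/10) = 10^(81/10) = 1.259e+08 (81.00 dB).
To meet 82 dB overall, the treated CNC lathe may contribute at most 10^(82/10) − 1.259e+08 = 3.260e+07, i.e. 75.13 dB.
So the CNC lathe must be reduced from 83 to 75.13 dB: IL = 7.87 dB.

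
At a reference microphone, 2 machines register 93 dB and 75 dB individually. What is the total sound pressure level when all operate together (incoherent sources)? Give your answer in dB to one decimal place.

Incoherent sources combine by intensity addition: L_total = 10·log₁₀(Σ 10^(L_i/10)).
Σ 10^(L/10) = 10^(93/10) + 10^(75/10) = 2.027e+09.
L_total = 10·log₁₀(2.027e+09) = 93.07 dB.

93.1 dB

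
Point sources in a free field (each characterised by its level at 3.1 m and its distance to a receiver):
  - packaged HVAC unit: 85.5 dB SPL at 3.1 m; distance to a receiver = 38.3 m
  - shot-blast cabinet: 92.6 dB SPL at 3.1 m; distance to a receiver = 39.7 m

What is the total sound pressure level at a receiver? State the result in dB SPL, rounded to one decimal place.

Propagate each source to the receiver with L = L_ref − 20·log₁₀(r/r_ref), then add intensities.
packaged HVAC unit: 85.5 − 20·log₁₀(38.3/3.1) = 85.5 − 21.84 = 63.66 dB SPL.
shot-blast cabinet: 92.6 − 20·log₁₀(39.7/3.1) = 92.6 − 22.15 = 70.45 dB SPL.
Σ 10^(L/10) = 1.342e+07 → L_total = 10·log₁₀(1.342e+07) = 71.28 dB SPL.

71.3 dB SPL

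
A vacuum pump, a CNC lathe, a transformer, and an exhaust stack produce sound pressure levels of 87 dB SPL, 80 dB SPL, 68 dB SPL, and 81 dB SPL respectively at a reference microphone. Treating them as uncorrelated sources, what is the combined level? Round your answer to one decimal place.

For uncorrelated sources the intensities add, so convert each level to linear form, sum, and take 10·log₁₀ of the total.
Σ 10^(L/10) = 10^(87/10) + 10^(80/10) + 10^(68/10) + 10^(81/10) = 7.334e+08.
L_total = 10·log₁₀(7.334e+08) = 88.65 dB SPL.

88.7 dB SPL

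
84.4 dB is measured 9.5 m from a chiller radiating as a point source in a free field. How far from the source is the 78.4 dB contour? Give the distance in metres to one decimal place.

19.0 m

For a point source L₁ − L₂ = 20·log₁₀(r₂/r₁), so r₂ = r₁·10^((L₁−L₂)/20).
r₂ = 9.5·10^((84.4−78.4)/20) = 9.5·10^(6.0/20) = 18.95 m.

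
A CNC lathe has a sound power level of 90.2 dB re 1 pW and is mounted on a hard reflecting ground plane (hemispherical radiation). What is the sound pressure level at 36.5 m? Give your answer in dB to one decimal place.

L_p = L_w − 10·log₁₀(2π·r²) with r = 36.5 m.
2π·r² = 8371 m², 10·log₁₀ of that is 39.228 dB.
L_p = 90.2 − 39.228 = 50.97 dB.

51.0 dB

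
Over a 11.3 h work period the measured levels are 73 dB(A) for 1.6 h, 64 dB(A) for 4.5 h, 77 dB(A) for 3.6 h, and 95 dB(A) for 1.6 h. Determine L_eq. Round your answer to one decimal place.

86.7 dB(A)

Weight each interval's intensity by its duration and average over T = 11.3 h:
Σ tᵢ·10^(Lᵢ/10) = 1.6·10^(73/10) + 4.5·10^(64/10) + 3.6·10^(77/10) + 1.6·10^(95/10) = 5.283e+09.
L_eq = 10·log₁₀(5.283e+09/11.3) = 86.70 dB(A).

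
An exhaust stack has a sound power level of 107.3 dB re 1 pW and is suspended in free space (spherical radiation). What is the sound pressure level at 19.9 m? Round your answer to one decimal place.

70.3 dB

Free-field spherical radiation: L_p = L_w − 10·log₁₀(4π·r²), r = 19.9 m.
4π·r² = 4976 m², 10·log₁₀ of that is 36.969 dB.
L_p = 107.3 − 36.969 = 70.33 dB.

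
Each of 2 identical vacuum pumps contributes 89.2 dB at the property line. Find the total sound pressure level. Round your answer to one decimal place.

92.2 dB

N identical incoherent sources raise the level by 10·log₁₀ N.
L_total = 89.2 + 10·log₁₀(2) = 89.2 + 3.010 = 92.21 dB.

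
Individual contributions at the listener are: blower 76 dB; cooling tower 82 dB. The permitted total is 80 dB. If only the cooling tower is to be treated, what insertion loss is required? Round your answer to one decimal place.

Everything except the cooling tower sums to 10^(76/10) = 3.981e+07 in linear terms, 76.00 dB.
The limit corresponds to 10^(80/10) = 1.000e+08; subtracting the fixed part leaves 6.019e+07 for the cooling tower, i.e. 77.80 dB.
So the cooling tower must be reduced from 82 to 77.80 dB: IL = 4.20 dB.

4.2 dB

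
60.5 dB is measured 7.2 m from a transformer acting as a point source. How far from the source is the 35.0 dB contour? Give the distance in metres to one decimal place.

135.6 m

Point-source spreading drops the level by 20·log₁₀(r₂/r₁); inverting, r₂/r₁ = 10^(ΔL/20).
r₂ = 7.2·10^((60.5−35.0)/20) = 7.2·10^(25.5/20) = 135.62 m.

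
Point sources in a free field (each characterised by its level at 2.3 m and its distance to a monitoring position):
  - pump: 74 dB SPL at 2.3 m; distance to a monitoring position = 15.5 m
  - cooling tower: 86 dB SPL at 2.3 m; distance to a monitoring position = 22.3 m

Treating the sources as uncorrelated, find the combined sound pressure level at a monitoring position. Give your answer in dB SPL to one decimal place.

66.8 dB SPL

Apply inverse-square spreading to bring every level to the receiver, then sum 10^(L/10).
pump: 74 − 20·log₁₀(15.5/2.3) = 74 − 16.57 = 57.43 dB SPL.
cooling tower: 86 − 20·log₁₀(22.3/2.3) = 86 − 19.73 = 66.27 dB SPL.
Σ 10^(L/10) = 4.788e+06 → L_total = 10·log₁₀(4.788e+06) = 66.80 dB SPL.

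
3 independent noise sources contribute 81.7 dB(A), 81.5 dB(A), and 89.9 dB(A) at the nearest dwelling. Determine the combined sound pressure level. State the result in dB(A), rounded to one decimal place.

Incoherent sources combine by intensity addition: L_total = 10·log₁₀(Σ 10^(L_i/10)).
Σ 10^(L/10) = 10^(81.7/10) + 10^(81.5/10) + 10^(89.9/10) = 1.266e+09.
L_total = 10·log₁₀(1.266e+09) = 91.03 dB(A).

91.0 dB(A)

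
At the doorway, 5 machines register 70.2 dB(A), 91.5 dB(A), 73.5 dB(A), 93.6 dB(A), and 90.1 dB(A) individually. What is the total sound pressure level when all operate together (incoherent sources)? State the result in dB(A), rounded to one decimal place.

For uncorrelated sources the intensities add, so convert each level to linear form, sum, and take 10·log₁₀ of the total.
Σ 10^(L/10) = 10^(70.2/10) + 10^(91.5/10) + 10^(73.5/10) + 10^(93.6/10) + 10^(90.1/10) = 4.760e+09.
L_total = 10·log₁₀(4.760e+09) = 96.78 dB(A).

96.8 dB(A)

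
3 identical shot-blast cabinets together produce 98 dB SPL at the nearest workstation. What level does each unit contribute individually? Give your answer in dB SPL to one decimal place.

93.2 dB SPL

3 equal contributions raise the level by 10·log₁₀ 3 = 4.771 dB, so each unit alone gives 98 − 4.771.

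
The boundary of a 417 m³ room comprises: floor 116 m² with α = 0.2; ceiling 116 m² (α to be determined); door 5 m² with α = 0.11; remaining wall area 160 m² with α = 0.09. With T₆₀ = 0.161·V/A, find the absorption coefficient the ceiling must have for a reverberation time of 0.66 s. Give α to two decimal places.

0.55

Required total absorption A = 0.161·417/0.66 = 101.72 m².
Absorption from the other surfaces = 116·0.2 + 5·0.11 + 160·0.09 = 38.15 m², so the ceiling must supply 63.57 m² over 116 m².
α = 63.57/116 = 0.548.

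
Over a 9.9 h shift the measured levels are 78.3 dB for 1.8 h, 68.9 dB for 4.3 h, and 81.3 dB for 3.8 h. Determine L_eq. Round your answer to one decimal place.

78.3 dB

Weight each interval's intensity by its duration and average over T = 9.9 h:
Σ tᵢ·10^(Lᵢ/10) = 1.8·10^(78.3/10) + 4.3·10^(68.9/10) + 3.8·10^(81.3/10) = 6.677e+08.
L_eq = 10·log₁₀(6.677e+08/9.9) = 78.29 dB.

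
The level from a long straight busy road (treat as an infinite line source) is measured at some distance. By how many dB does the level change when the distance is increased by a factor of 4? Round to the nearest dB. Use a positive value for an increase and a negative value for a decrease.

-6 dB

A line source loses 3 dB per doubling of distance; generally ΔL = −10·log₁₀(r₂/r₁).
ΔL = −10·log₁₀(4) = -6.02 dB.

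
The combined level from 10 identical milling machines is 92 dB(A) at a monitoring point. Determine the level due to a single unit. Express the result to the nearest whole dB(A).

10 equal contributions raise the level by 10·log₁₀ 10 = 10.000 dB, so each unit alone gives 92 − 10.000.

82 dB(A)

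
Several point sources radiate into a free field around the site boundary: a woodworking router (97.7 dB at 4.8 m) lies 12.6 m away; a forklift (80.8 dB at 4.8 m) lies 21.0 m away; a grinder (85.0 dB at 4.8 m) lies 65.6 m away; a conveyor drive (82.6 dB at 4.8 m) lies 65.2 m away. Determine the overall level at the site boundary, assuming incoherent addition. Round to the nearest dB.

Propagate each source to the receiver with L = L_ref − 20·log₁₀(r/r_ref), then add intensities.
woodworking router: 97.7 − 20·log₁₀(12.6/4.8) = 97.7 − 8.38 = 89.32 dB.
forklift: 80.8 − 20·log₁₀(21.0/4.8) = 80.8 − 12.82 = 67.98 dB.
grinder: 85.0 − 20·log₁₀(65.6/4.8) = 85.0 − 22.71 = 62.29 dB.
conveyor drive: 82.6 − 20·log₁₀(65.2/4.8) = 82.6 − 22.66 = 59.94 dB.
Σ 10^(L/10) = 8.635e+08 → L_total = 10·log₁₀(8.635e+08) = 89.36 dB.

89 dB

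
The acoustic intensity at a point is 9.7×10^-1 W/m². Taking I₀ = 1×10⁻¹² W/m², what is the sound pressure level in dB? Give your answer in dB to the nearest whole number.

L = 10·log₁₀(I/I₀) = 10·log₁₀(9.7×10^-1/10⁻¹²) = 10·log₁₀(9.7×10^11).
L = 10·(0.9868 + 11) = 119.87 dB.

120 dB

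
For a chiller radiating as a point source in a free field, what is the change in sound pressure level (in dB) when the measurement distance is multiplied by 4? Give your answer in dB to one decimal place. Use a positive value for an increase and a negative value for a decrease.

-12.0 dB

With spherical spreading the level changes by −20·log₁₀(r₂/r₁).
ΔL = −20·log₁₀(4) = -12.04 dB.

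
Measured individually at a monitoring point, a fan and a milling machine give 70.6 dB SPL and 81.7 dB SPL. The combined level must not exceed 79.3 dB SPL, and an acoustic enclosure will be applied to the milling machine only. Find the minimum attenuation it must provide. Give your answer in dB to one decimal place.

3.0 dB

Everything except the milling machine sums to 10^(70.6/10) = 1.148e+07 in linear terms, 70.60 dB SPL.
To meet 79.3 dB SPL overall, the treated milling machine may contribute at most 10^(79.3/10) − 1.148e+07 = 7.363e+07, i.e. 78.67 dB SPL.
Required insertion loss = 81.7 − 78.67 = 3.03 dB.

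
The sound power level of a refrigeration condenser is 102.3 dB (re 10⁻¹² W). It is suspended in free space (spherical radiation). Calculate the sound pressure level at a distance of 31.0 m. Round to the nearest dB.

61 dB

The power spreads over a sphere of area 4π·r², so L_p = L_w − 10·log₁₀(4π·r²).
4π·r² = 1.208e+04 m², 10·log₁₀ of that is 40.819 dB.
L_p = 102.3 − 40.819 = 61.48 dB.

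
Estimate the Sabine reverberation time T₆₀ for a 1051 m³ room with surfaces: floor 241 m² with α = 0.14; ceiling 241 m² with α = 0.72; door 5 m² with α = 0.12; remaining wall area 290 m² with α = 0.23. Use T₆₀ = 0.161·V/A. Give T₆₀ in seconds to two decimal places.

0.62 s

Total absorption A = 241·0.14 + 241·0.72 + 5·0.12 + 290·0.23 = 274.56 m² sabins.
T₆₀ = 0.161·V/A = 0.161·1051/274.56 = 0.616 s.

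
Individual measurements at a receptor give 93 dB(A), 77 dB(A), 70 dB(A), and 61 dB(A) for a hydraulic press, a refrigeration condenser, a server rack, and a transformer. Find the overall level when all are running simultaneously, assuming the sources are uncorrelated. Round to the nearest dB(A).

93 dB(A)

Incoherent sources combine by intensity addition: L_total = 10·log₁₀(Σ 10^(L_i/10)).
Σ 10^(L/10) = 10^(93/10) + 10^(77/10) + 10^(70/10) + 10^(61/10) = 2.057e+09.
L_total = 10·log₁₀(2.057e+09) = 93.13 dB(A).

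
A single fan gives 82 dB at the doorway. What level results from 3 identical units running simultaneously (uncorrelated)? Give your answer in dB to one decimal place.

86.8 dB

L_total = L₁ + 10·log₁₀ N for N identical incoherent sources.
L_total = 82 + 10·log₁₀(3) = 82 + 4.771 = 86.77 dB.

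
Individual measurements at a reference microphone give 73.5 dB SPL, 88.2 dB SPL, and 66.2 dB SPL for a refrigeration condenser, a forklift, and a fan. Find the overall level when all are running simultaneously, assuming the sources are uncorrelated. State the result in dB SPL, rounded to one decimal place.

88.4 dB SPL

For uncorrelated sources the intensities add, so convert each level to linear form, sum, and take 10·log₁₀ of the total.
Σ 10^(L/10) = 10^(73.5/10) + 10^(88.2/10) + 10^(66.2/10) = 6.872e+08.
L_total = 10·log₁₀(6.872e+08) = 88.37 dB SPL.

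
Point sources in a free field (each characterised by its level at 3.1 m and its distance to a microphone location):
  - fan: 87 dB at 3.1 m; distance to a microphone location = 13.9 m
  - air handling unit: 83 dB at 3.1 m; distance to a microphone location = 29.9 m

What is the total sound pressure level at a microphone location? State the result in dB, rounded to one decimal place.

Apply inverse-square spreading to bring every level to the receiver, then sum 10^(L/10).
fan: 87 − 20·log₁₀(13.9/3.1) = 87 − 13.03 = 73.97 dB.
air handling unit: 83 − 20·log₁₀(29.9/3.1) = 83 − 19.69 = 63.31 dB.
Σ 10^(L/10) = 2.707e+07 → L_total = 10·log₁₀(2.707e+07) = 74.33 dB.

74.3 dB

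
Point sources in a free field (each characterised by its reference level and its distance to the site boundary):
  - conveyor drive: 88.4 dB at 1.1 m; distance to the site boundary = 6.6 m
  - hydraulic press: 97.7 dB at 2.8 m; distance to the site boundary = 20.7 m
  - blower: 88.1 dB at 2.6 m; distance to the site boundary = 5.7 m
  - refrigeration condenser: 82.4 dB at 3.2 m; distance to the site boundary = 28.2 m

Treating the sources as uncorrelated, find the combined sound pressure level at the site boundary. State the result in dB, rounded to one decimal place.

Apply inverse-square spreading to bring every level to the receiver, then sum 10^(L/10).
conveyor drive: 88.4 − 20·log₁₀(6.6/1.1) = 88.4 − 15.56 = 72.84 dB.
hydraulic press: 97.7 − 20·log₁₀(20.7/2.8) = 97.7 − 17.38 = 80.32 dB.
blower: 88.1 − 20·log₁₀(5.7/2.6) = 88.1 − 6.82 = 81.28 dB.
refrigeration condenser: 82.4 − 20·log₁₀(28.2/3.2) = 82.4 − 18.90 = 63.50 dB.
Σ 10^(L/10) = 2.635e+08 → L_total = 10·log₁₀(2.635e+08) = 84.21 dB.

84.2 dB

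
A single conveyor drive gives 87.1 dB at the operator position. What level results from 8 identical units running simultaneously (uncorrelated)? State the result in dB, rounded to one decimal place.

N identical incoherent sources raise the level by 10·log₁₀ N.
L_total = 87.1 + 10·log₁₀(8) = 87.1 + 9.031 = 96.13 dB.

96.1 dB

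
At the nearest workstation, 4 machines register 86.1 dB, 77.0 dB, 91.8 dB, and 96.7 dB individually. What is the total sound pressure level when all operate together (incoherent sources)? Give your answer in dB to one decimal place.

Incoherent sources combine by intensity addition: L_total = 10·log₁₀(Σ 10^(L_i/10)).
Σ 10^(L/10) = 10^(86.1/10) + 10^(77.0/10) + 10^(91.8/10) + 10^(96.7/10) = 6.648e+09.
L_total = 10·log₁₀(6.648e+09) = 98.23 dB.

98.2 dB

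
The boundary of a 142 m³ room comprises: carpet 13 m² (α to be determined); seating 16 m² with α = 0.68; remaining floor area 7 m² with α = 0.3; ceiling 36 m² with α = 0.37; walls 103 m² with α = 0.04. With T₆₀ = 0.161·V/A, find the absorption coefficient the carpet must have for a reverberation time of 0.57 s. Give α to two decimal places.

From T₆₀ = 0.161·V/A, the target T₆₀ = 0.57 s needs A = 0.161·142/0.57 = 40.11 m².
Absorption from the other surfaces = 16·0.68 + 7·0.3 + 36·0.37 + 103·0.04 = 30.42 m², so the carpet must supply 9.69 m² over 13 m².
α = 9.69/13 = 0.745.

0.75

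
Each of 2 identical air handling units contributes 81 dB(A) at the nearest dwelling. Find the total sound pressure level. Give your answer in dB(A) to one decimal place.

With 2 equal, uncorrelated contributions the intensity is 2× that of one unit, giving a rise of 10·log₁₀ 2.
L_total = 81 + 10·log₁₀(2) = 81 + 3.010 = 84.01 dB(A).

84.0 dB(A)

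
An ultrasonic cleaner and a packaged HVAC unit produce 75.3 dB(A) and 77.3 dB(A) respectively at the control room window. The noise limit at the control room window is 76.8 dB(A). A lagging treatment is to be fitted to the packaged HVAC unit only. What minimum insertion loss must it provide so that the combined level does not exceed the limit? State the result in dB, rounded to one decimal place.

5.8 dB

Everything except the packaged HVAC unit sums to 10^(75.3/10) = 3.388e+07 in linear terms, 75.30 dB(A).
To meet 76.8 dB(A) overall, the treated packaged HVAC unit may contribute at most 10^(76.8/10) − 3.388e+07 = 1.398e+07, i.e. 71.45 dB(A).
Required insertion loss = 77.3 − 71.45 = 5.85 dB.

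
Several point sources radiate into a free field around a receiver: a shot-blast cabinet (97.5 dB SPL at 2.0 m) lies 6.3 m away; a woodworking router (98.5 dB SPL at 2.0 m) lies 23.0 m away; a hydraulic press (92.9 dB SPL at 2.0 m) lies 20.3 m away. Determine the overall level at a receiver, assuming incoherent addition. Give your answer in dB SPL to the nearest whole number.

88 dB SPL

First find each source's level at the receiver (point-source: −20·log₁₀(r/r_ref)), then combine on an intensity basis.
shot-blast cabinet: 97.5 − 20·log₁₀(6.3/2.0) = 97.5 − 9.97 = 87.53 dB SPL.
woodworking router: 98.5 − 20·log₁₀(23.0/2.0) = 98.5 − 21.21 = 77.29 dB SPL.
hydraulic press: 92.9 − 20·log₁₀(20.3/2.0) = 92.9 − 20.13 = 72.77 dB SPL.
Σ 10^(L/10) = 6.392e+08 → L_total = 10·log₁₀(6.392e+08) = 88.06 dB SPL.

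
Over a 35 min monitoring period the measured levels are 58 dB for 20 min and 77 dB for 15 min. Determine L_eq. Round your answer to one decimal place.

Weight each interval's intensity by its duration and average over T = 35 min:
Σ tᵢ·10^(Lᵢ/10) = 20·10^(58/10) + 15·10^(77/10) = 7.644e+08.
L_eq = 10·log₁₀(7.644e+08/35) = 73.39 dB.

73.4 dB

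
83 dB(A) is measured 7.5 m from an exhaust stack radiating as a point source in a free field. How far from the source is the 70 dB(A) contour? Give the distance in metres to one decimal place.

Point-source spreading drops the level by 20·log₁₀(r₂/r₁); inverting, r₂/r₁ = 10^(ΔL/20).
r₂ = 7.5·10^((83−70)/20) = 7.5·10^(13.0/20) = 33.50 m.

33.5 m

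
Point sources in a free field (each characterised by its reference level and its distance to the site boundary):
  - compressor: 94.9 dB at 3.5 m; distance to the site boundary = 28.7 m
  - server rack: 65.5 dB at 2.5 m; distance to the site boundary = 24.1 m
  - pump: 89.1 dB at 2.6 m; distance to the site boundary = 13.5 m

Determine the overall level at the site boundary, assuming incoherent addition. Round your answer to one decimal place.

78.8 dB

Apply inverse-square spreading to bring every level to the receiver, then sum 10^(L/10).
compressor: 94.9 − 20·log₁₀(28.7/3.5) = 94.9 − 18.28 = 76.62 dB.
server rack: 65.5 − 20·log₁₀(24.1/2.5) = 65.5 − 19.68 = 45.82 dB.
pump: 89.1 − 20·log₁₀(13.5/2.6) = 89.1 − 14.31 = 74.79 dB.
Σ 10^(L/10) = 7.615e+07 → L_total = 10·log₁₀(7.615e+07) = 78.82 dB.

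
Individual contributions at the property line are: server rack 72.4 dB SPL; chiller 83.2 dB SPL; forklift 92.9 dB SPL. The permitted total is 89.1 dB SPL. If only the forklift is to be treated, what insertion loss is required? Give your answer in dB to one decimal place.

The untreated sources together contribute 10^(72.4/10) + 10^(83.2/10) = 2.263e+08, i.e. 83.55 dB SPL.
To meet 89.1 dB SPL overall, the treated forklift may contribute at most 10^(89.1/10) − 2.263e+08 = 5.865e+08, i.e. 87.68 dB SPL.
So the forklift must be reduced from 92.9 to 87.68 dB SPL: IL = 5.22 dB.

5.2 dB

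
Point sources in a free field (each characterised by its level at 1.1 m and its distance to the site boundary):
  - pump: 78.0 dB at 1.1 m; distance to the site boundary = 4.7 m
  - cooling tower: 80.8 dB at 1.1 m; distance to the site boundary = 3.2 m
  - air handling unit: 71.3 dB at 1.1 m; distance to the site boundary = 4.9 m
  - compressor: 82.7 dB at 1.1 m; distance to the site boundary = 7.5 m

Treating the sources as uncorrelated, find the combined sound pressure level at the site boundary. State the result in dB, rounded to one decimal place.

73.5 dB

First find each source's level at the receiver (point-source: −20·log₁₀(r/r_ref)), then combine on an intensity basis.
pump: 78.0 − 20·log₁₀(4.7/1.1) = 78.0 − 12.61 = 65.39 dB.
cooling tower: 80.8 − 20·log₁₀(3.2/1.1) = 80.8 − 9.28 = 71.52 dB.
air handling unit: 71.3 − 20·log₁₀(4.9/1.1) = 71.3 − 12.98 = 58.32 dB.
compressor: 82.7 − 20·log₁₀(7.5/1.1) = 82.7 − 16.67 = 66.03 dB.
Σ 10^(L/10) = 2.235e+07 → L_total = 10·log₁₀(2.235e+07) = 73.49 dB.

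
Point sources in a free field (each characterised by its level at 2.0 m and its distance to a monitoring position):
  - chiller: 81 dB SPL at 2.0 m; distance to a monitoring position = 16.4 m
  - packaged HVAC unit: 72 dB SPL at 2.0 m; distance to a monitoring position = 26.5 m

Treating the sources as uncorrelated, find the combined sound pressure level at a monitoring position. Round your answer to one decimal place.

62.9 dB SPL

Apply inverse-square spreading to bring every level to the receiver, then sum 10^(L/10).
chiller: 81 − 20·log₁₀(16.4/2.0) = 81 − 18.28 = 62.72 dB SPL.
packaged HVAC unit: 72 − 20·log₁₀(26.5/2.0) = 72 − 22.44 = 49.56 dB SPL.
Σ 10^(L/10) = 1.963e+06 → L_total = 10·log₁₀(1.963e+06) = 62.93 dB SPL.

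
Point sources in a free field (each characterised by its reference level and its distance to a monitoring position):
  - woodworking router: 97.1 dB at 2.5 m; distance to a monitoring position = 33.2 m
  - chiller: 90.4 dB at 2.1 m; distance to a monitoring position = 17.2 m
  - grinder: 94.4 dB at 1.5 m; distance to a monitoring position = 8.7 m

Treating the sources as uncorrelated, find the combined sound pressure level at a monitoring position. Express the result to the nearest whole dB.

81 dB

Propagate each source to the receiver with L = L_ref − 20·log₁₀(r/r_ref), then add intensities.
woodworking router: 97.1 − 20·log₁₀(33.2/2.5) = 97.1 − 22.46 = 74.64 dB.
chiller: 90.4 − 20·log₁₀(17.2/2.1) = 90.4 − 18.27 = 72.13 dB.
grinder: 94.4 − 20·log₁₀(8.7/1.5) = 94.4 − 15.27 = 79.13 dB.
Σ 10^(L/10) = 1.273e+08 → L_total = 10·log₁₀(1.273e+08) = 81.05 dB.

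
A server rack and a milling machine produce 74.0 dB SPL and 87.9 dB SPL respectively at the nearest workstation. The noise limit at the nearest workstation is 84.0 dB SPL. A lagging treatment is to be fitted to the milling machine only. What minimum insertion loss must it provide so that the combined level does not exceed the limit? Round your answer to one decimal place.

Everything except the milling machine sums to 10^(74.0/10) = 2.512e+07 in linear terms, 74.00 dB SPL.
To meet 84.0 dB SPL overall, the treated milling machine may contribute at most 10^(84.0/10) − 2.512e+07 = 2.261e+08, i.e. 83.54 dB SPL.
So the milling machine must be reduced from 87.9 to 83.54 dB SPL: IL = 4.36 dB.

4.4 dB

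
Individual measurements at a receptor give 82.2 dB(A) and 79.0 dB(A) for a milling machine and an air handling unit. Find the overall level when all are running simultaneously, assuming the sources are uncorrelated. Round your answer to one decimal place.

83.9 dB(A)

Incoherent sources combine by intensity addition: L_total = 10·log₁₀(Σ 10^(L_i/10)).
Σ 10^(L/10) = 10^(82.2/10) + 10^(79.0/10) = 2.454e+08.
L_total = 10·log₁₀(2.454e+08) = 83.90 dB(A).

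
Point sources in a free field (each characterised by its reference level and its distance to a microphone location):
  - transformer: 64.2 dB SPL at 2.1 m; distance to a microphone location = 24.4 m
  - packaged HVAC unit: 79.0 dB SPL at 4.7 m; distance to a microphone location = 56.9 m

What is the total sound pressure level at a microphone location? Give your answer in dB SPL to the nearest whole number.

57 dB SPL

Apply inverse-square spreading to bring every level to the receiver, then sum 10^(L/10).
transformer: 64.2 − 20·log₁₀(24.4/2.1) = 64.2 − 21.30 = 42.90 dB SPL.
packaged HVAC unit: 79.0 − 20·log₁₀(56.9/4.7) = 79.0 − 21.66 = 57.34 dB SPL.
Σ 10^(L/10) = 5.614e+05 → L_total = 10·log₁₀(5.614e+05) = 57.49 dB SPL.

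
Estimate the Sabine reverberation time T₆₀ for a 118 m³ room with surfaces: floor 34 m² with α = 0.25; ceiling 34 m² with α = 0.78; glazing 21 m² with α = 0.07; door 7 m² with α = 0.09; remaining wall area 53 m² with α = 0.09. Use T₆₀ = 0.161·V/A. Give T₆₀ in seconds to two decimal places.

A = Σ Sᵢαᵢ = 34·0.25 + 34·0.78 + 21·0.07 + 7·0.09 + 53·0.09 = 41.89 m².
T₆₀ = 0.161 × 118 / 41.89 = 0.454 s.

0.45 s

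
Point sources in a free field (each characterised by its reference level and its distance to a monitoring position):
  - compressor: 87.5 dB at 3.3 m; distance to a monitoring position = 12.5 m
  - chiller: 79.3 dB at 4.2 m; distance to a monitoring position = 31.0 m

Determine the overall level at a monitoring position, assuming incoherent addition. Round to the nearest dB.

Propagate each source to the receiver with L = L_ref − 20·log₁₀(r/r_ref), then add intensities.
compressor: 87.5 − 20·log₁₀(12.5/3.3) = 87.5 − 11.57 = 75.93 dB.
chiller: 79.3 − 20·log₁₀(31.0/4.2) = 79.3 − 17.36 = 61.94 dB.
Σ 10^(L/10) = 4.076e+07 → L_total = 10·log₁₀(4.076e+07) = 76.10 dB.

76 dB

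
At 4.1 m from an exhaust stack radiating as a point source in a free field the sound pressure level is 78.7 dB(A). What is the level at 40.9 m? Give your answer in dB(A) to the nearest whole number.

59 dB(A)

For a point source, L₂ = L₁ − 20·log₁₀(r₂/r₁).
L₂ = 78.7 − 20·log₁₀(40.9/4.1) = 78.7 − 19.979 = 58.72 dB(A).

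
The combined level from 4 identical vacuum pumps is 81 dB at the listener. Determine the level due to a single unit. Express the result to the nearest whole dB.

75 dB

For N identical incoherent sources L_total = L₁ + 10·log₁₀ N, so L₁ = 81 − 10·log₁₀(4) = 81 − 6.021.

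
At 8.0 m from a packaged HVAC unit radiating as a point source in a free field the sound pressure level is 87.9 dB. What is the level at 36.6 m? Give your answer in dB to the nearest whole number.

75 dB

Spherical spreading from a point source gives a 20·log₁₀(r₂/r₁) drop.
L₂ = 87.9 − 20·log₁₀(36.6/8.0) = 87.9 − 13.208 = 74.69 dB.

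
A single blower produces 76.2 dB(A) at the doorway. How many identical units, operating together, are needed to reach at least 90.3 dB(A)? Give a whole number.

N identical sources give L₁ + 10·log₁₀ N, so require 10·log₁₀ N ≥ 90.3 − 76.2 = 14.1 dB.
N ≥ 10^(14.1/10) = 25.704, so N = 26.

26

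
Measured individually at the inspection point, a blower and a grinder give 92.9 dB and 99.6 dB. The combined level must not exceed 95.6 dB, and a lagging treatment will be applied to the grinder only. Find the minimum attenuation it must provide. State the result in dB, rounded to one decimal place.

7.3 dB

Everything except the grinder sums to 10^(92.9/10) = 1.950e+09 in linear terms, 92.90 dB.
To meet 95.6 dB overall, the treated grinder may contribute at most 10^(95.6/10) − 1.950e+09 = 1.681e+09, i.e. 92.26 dB.
Required insertion loss = 99.6 − 92.26 = 7.34 dB.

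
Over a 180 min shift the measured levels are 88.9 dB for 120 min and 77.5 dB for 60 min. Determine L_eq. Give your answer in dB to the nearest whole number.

87 dB

Weight each interval's intensity by its duration and average over T = 180 min:
Σ tᵢ·10^(Lᵢ/10) = 120·10^(88.9/10) + 60·10^(77.5/10) = 9.652e+10.
L_eq = 10·log₁₀(9.652e+10/180) = 87.29 dB.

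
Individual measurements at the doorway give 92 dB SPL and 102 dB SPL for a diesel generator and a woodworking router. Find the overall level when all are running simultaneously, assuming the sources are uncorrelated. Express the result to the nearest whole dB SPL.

Incoherent sources combine by intensity addition: L_total = 10·log₁₀(Σ 10^(L_i/10)).
Σ 10^(L/10) = 10^(92/10) + 10^(102/10) = 1.743e+10.
L_total = 10·log₁₀(1.743e+10) = 102.41 dB SPL.

102 dB SPL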